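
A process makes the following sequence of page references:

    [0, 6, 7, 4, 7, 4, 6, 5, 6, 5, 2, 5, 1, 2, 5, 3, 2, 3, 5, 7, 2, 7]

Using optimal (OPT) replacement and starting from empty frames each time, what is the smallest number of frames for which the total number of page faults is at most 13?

f=1: 22 faults
f=2: 12 faults
f=3: 9 faults
f=4: 8 faults
f=5: 8 faults
f=6: 8 faults
f=7: 8 faults
f=8: 8 faults
Smallest f with faults ≤ 13 is 2.

2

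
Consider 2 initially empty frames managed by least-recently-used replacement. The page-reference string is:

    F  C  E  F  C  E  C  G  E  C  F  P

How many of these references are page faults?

11

F → miss, frames {F}
C → miss, frames {F,C}
E → miss, evict F, frames {C,E}
F → miss, evict C, frames {E,F}
C → miss, evict E, frames {F,C}
E → miss, evict F, frames {C,E}
C → hit
G → miss, evict E, frames {C,G}
E → miss, evict C, frames {G,E}
C → miss, evict G, frames {E,C}
F → miss, evict E, frames {C,F}
P → miss, evict C, frames {F,P}
Page faults: 11.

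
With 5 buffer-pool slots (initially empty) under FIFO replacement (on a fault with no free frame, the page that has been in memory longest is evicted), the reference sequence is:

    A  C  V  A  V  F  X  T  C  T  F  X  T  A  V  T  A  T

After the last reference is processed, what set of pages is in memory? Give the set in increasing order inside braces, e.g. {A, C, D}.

{A, F, T, V, X}

A -> fault, frames (A)
C -> fault, frames (A C)
V -> fault, frames (A C V)
A -> hit
V -> hit
F -> fault, frames (A C V F)
X -> fault, frames (A C V F X)
T -> fault, evict A, frames (C V F X T)
C -> hit
T -> hit
F -> hit
X -> hit
T -> hit
A -> fault, evict C, frames (V F X T A)
V -> hit
T -> hit
A -> hit
T -> hit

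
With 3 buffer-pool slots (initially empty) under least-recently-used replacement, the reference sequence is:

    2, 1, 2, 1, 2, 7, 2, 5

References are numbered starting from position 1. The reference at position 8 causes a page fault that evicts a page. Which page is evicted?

1

pos 1: 2 → miss, frames {2}
pos 2: 1 → miss, frames {2,1}
pos 3: 2 → hit
pos 4: 1 → hit
pos 5: 2 → hit
pos 6: 7 → miss, frames {1,2,7}
pos 7: 2 → hit
pos 8: 5 → miss, evict 1, frames {7,2,5}
At position 8, page 1 is evicted.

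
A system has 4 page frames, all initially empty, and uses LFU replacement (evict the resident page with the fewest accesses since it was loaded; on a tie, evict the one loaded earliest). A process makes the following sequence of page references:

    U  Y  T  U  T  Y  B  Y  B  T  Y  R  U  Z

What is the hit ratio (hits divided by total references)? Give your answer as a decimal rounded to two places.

0.50

U → miss, frames {U}
Y → miss, frames {U,Y}
T → miss, frames {U,Y,T}
U → hit
T → hit
Y → hit
B → miss, frames {U,Y,T,B}
Y → hit
B → hit
T → hit
Y → hit
R → miss, evict U, frames {Y,T,B,R}
U → miss, evict R, frames {Y,T,B,U}
Z → miss, evict U, frames {Y,T,B,Z}
Hits: 7 of 14 references → 7/14 = 0.5000.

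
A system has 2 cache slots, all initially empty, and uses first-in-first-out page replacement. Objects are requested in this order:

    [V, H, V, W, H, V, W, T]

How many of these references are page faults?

V → miss, frames (V)
H → miss, frames (V H)
V → hit
W → miss, evict V, frames (H W)
H → hit
V → miss, evict H, frames (W V)
W → hit
T → miss, evict W, frames (V T)
Page faults: 5.

5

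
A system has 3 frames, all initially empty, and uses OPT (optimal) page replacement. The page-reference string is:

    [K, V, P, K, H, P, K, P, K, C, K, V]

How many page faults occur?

K → miss, frames (K)
V → miss, frames (K V)
P → miss, frames (K V P)
K → hit
H → miss, evict V, frames (K P H)
P → hit
K → hit
P → hit
K → hit
C → miss, evict H, frames (K P C)
K → hit
V → miss, evict C, frames (K P V)
Page faults: 6.

6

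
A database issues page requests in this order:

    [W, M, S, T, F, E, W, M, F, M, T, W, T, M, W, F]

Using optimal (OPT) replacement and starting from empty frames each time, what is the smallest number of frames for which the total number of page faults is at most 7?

4

f=1: 16 faults
f=2: 12 faults
f=3: 9 faults
f=4: 7 faults
f=5: 6 faults
f=6: 6 faults
Smallest f with faults ≤ 7 is 4.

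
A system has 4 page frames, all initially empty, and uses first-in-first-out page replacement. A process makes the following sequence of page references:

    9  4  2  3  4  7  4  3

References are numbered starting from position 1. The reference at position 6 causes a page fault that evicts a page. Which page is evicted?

pos 1: 9: miss, frames (9)
pos 2: 4: miss, frames (9 4)
pos 3: 2: miss, frames (9 4 2)
pos 4: 3: miss, frames (9 4 2 3)
pos 5: 4: hit
pos 6: 7: miss, evict 9, frames (4 2 3 7)
At position 6, page 9 is evicted.

9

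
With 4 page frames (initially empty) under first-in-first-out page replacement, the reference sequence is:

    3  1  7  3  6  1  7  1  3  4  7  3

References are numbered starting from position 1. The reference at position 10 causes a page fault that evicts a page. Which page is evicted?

pos 1: 3 → fault, frames [3]
pos 2: 1 → fault, frames [3, 1]
pos 3: 7 → fault, frames [3, 1, 7]
pos 4: 3 → hit
pos 5: 6 → fault, frames [3, 1, 7, 6]
pos 6: 1 → hit
pos 7: 7 → hit
pos 8: 1 → hit
pos 9: 3 → hit
pos 10: 4 → fault, evict 3, frames [1, 7, 6, 4]
At position 10, page 3 is evicted.

3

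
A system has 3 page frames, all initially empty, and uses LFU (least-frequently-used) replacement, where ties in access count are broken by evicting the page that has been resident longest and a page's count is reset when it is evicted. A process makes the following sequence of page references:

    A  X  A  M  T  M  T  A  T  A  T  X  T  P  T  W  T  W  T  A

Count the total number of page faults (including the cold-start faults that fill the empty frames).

A: miss, frames {A}
X: miss, frames {A,X}
A: hit
M: miss, frames {A,X,M}
T: miss, evict X, frames {A,M,T}
M: hit
T: hit
A: hit
T: hit
A: hit
T: hit
X: miss, evict M, frames {A,T,X}
T: hit
P: miss, evict X, frames {A,T,P}
T: hit
W: miss, evict P, frames {A,T,W}
T: hit
W: hit
T: hit
A: hit
Page faults: 7.

7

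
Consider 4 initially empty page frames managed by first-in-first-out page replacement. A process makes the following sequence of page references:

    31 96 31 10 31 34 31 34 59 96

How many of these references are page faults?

5

31: fault, frames [31]
96: fault, frames [31, 96]
31: hit
10: fault, frames [31, 96, 10]
31: hit
34: fault, frames [31, 96, 10, 34]
31: hit
34: hit
59: fault, evict 31, frames [96, 10, 34, 59]
96: hit
Page faults: 5.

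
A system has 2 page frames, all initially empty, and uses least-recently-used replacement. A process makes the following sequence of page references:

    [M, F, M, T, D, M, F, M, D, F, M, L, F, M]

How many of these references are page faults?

12

M → miss, frames (M)
F → miss, frames (M F)
M → hit
T → miss, evict F, frames (M T)
D → miss, evict M, frames (T D)
M → miss, evict T, frames (D M)
F → miss, evict D, frames (M F)
M → hit
D → miss, evict F, frames (M D)
F → miss, evict M, frames (D F)
M → miss, evict D, frames (F M)
L → miss, evict F, frames (M L)
F → miss, evict M, frames (L F)
M → miss, evict L, frames (F M)
Page faults: 12.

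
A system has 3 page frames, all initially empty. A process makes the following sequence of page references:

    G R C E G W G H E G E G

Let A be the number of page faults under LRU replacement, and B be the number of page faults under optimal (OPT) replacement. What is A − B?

Under LRU: F F F F F F . F F . . . → 8 faults.
Under OPT: F F F F . F . F . . . . → 6 faults.
A − B = 8 − 6 = 2.

2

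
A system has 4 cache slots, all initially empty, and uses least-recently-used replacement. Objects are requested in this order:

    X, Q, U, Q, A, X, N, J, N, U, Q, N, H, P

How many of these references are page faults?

X → fault, frames (X)
Q → fault, frames (X Q)
U → fault, frames (X Q U)
Q → hit
A → fault, frames (X U Q A)
X → hit
N → fault, evict U, frames (Q A X N)
J → fault, evict Q, frames (A X N J)
N → hit
U → fault, evict A, frames (X J N U)
Q → fault, evict X, frames (J N U Q)
N → hit
H → fault, evict J, frames (U Q N H)
P → fault, evict U, frames (Q N H P)
Page faults: 10.

10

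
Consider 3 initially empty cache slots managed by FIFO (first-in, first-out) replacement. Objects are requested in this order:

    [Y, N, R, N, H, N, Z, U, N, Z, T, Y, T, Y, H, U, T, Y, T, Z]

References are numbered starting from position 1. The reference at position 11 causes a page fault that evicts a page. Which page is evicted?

pos 1: Y -> miss, frames [Y]
pos 2: N -> miss, frames [Y, N]
pos 3: R -> miss, frames [Y, N, R]
pos 4: N -> hit
pos 5: H -> miss, evict Y, frames [N, R, H]
pos 6: N -> hit
pos 7: Z -> miss, evict N, frames [R, H, Z]
pos 8: U -> miss, evict R, frames [H, Z, U]
pos 9: N -> miss, evict H, frames [Z, U, N]
pos 10: Z -> hit
pos 11: T -> miss, evict Z, frames [U, N, T]
At position 11, page Z is evicted.

Z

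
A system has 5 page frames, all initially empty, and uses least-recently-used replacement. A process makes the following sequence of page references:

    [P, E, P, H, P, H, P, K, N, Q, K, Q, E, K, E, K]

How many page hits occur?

P → miss, frames (P)
E → miss, frames (P E)
P → hit
H → miss, frames (E P H)
P → hit
H → hit
P → hit
K → miss, frames (E H P K)
N → miss, frames (E H P K N)
Q → miss, evict E, frames (H P K N Q)
K → hit
Q → hit
E → miss, evict H, frames (P N K Q E)
K → hit
E → hit
K → hit
Hits: 9.

9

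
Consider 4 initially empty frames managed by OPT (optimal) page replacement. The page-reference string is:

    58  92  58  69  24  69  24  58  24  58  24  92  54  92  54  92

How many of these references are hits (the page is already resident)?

11

58 → fault, frames {58}
92 → fault, frames {58,92}
58 → hit
69 → fault, frames {58,92,69}
24 → fault, frames {58,92,69,24}
69 → hit
24 → hit
58 → hit
24 → hit
58 → hit
24 → hit
92 → hit
54 → fault, evict 24, frames {58,92,69,54}
92 → hit
54 → hit
92 → hit
Hits: 11.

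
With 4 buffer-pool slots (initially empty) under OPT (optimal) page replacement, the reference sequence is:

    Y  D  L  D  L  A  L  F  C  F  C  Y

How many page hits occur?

6

Y → miss, frames [Y]
D → miss, frames [Y, D]
L → miss, frames [Y, D, L]
D → hit
L → hit
A → miss, frames [Y, D, L, A]
L → hit
F → miss, evict A, frames [Y, D, L, F]
C → miss, evict L, frames [Y, D, F, C]
F → hit
C → hit
Y → hit
Hits: 6.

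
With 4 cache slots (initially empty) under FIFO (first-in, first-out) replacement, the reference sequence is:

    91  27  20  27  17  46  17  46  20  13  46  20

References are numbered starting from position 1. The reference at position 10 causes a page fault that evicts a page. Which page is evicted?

pos 1: 91: miss, frames (91)
pos 2: 27: miss, frames (91 27)
pos 3: 20: miss, frames (91 27 20)
pos 4: 27: hit
pos 5: 17: miss, frames (91 27 20 17)
pos 6: 46: miss, evict 91, frames (27 20 17 46)
pos 7: 17: hit
pos 8: 46: hit
pos 9: 20: hit
pos 10: 13: miss, evict 27, frames (20 17 46 13)
At position 10, page 27 is evicted.

27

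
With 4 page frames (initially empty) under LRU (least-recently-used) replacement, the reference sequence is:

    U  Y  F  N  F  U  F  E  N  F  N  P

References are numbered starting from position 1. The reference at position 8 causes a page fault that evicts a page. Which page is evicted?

pos 1: U → fault, frames (U)
pos 2: Y → fault, frames (U Y)
pos 3: F → fault, frames (U Y F)
pos 4: N → fault, frames (U Y F N)
pos 5: F → hit
pos 6: U → hit
pos 7: F → hit
pos 8: E → fault, evict Y, frames (N U F E)
At position 8, page Y is evicted.

Y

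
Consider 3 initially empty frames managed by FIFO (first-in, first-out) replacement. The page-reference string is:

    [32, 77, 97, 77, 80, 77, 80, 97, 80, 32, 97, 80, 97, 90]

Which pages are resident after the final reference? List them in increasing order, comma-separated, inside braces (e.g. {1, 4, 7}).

{32, 80, 90}

32 -> fault, frames {32}
77 -> fault, frames {32,77}
97 -> fault, frames {32,77,97}
77 -> hit
80 -> fault, evict 32, frames {77,97,80}
77 -> hit
80 -> hit
97 -> hit
80 -> hit
32 -> fault, evict 77, frames {97,80,32}
97 -> hit
80 -> hit
97 -> hit
90 -> fault, evict 97, frames {80,32,90}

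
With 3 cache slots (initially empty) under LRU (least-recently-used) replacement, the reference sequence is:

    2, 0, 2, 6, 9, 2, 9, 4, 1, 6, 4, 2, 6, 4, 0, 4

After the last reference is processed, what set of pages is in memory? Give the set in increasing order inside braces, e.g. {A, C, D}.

{0, 4, 6}

2 -> fault, frames [2]
0 -> fault, frames [2, 0]
2 -> hit
6 -> fault, frames [0, 2, 6]
9 -> fault, evict 0, frames [2, 6, 9]
2 -> hit
9 -> hit
4 -> fault, evict 6, frames [2, 9, 4]
1 -> fault, evict 2, frames [9, 4, 1]
6 -> fault, evict 9, frames [4, 1, 6]
4 -> hit
2 -> fault, evict 1, frames [6, 4, 2]
6 -> hit
4 -> hit
0 -> fault, evict 2, frames [6, 4, 0]
4 -> hit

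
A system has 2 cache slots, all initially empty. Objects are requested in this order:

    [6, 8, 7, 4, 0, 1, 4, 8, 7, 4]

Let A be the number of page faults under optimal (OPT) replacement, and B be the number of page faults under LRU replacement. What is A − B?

Under OPT: F F F F F F . F F . → 8 faults.
Under LRU: F F F F F F F F F F → 10 faults.
A − B = 8 − 10 = -2.

-2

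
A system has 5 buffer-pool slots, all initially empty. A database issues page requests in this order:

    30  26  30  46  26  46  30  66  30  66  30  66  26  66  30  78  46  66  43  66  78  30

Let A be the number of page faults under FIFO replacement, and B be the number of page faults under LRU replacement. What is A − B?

1

Under FIFO: F F . F . . . F . . . . . . . F . . F . . F → 7 faults.
Under LRU: F F . F . . . F . . . . . . . F . . F . . . → 6 faults.
A − B = 7 − 6 = 1.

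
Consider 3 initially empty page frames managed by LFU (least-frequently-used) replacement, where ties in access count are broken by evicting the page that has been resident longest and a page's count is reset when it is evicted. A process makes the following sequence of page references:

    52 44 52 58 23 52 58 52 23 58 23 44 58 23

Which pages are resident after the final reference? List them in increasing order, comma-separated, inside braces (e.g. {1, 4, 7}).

52 -> miss, frames (52)
44 -> miss, frames (52 44)
52 -> hit
58 -> miss, frames (52 44 58)
23 -> miss, evict 44, frames (52 58 23)
52 -> hit
58 -> hit
52 -> hit
23 -> hit
58 -> hit
23 -> hit
44 -> miss, evict 58, frames (52 23 44)
58 -> miss, evict 44, frames (52 23 58)
23 -> hit

{23, 52, 58}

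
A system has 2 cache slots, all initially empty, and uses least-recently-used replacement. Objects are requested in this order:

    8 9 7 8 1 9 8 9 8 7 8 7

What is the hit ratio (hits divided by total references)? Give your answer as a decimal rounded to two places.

8: fault, frames (8)
9: fault, frames (8 9)
7: fault, evict 8, frames (9 7)
8: fault, evict 9, frames (7 8)
1: fault, evict 7, frames (8 1)
9: fault, evict 8, frames (1 9)
8: fault, evict 1, frames (9 8)
9: hit
8: hit
7: fault, evict 9, frames (8 7)
8: hit
7: hit
Hits: 4 of 12 references → 4/12 = 0.3333.

0.33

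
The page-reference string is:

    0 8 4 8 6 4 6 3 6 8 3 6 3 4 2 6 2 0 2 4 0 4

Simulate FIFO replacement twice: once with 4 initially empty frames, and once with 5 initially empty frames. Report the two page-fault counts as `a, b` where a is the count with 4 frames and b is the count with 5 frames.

4 frames: F F F . F . . F . . . . . . F . . F . F . . → 8 faults.
5 frames: F F F . F . . F . . . . . . F . . F . . . . → 7 faults.
7 < 8: adding a frame reduced faults, as is typical.

8, 7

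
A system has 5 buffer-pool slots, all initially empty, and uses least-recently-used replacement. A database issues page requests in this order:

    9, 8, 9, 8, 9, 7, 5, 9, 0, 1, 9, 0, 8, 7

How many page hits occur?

6

9: miss, frames [9]
8: miss, frames [9, 8]
9: hit
8: hit
9: hit
7: miss, frames [8, 9, 7]
5: miss, frames [8, 9, 7, 5]
9: hit
0: miss, frames [8, 7, 5, 9, 0]
1: miss, evict 8, frames [7, 5, 9, 0, 1]
9: hit
0: hit
8: miss, evict 7, frames [5, 1, 9, 0, 8]
7: miss, evict 5, frames [1, 9, 0, 8, 7]
Hits: 6.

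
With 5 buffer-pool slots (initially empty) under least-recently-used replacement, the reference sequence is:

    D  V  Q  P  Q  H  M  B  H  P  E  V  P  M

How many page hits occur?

4

D -> miss, frames (D)
V -> miss, frames (D V)
Q -> miss, frames (D V Q)
P -> miss, frames (D V Q P)
Q -> hit
H -> miss, frames (D V P Q H)
M -> miss, evict D, frames (V P Q H M)
B -> miss, evict V, frames (P Q H M B)
H -> hit
P -> hit
E -> miss, evict Q, frames (M B H P E)
V -> miss, evict M, frames (B H P E V)
P -> hit
M -> miss, evict B, frames (H E V P M)
Hits: 4.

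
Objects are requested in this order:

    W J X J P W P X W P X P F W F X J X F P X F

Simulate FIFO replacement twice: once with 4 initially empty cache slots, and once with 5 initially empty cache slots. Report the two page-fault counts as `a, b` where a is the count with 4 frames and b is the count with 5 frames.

4 frames: F F F . F . . . . . . . F F . . F F . F . F → 10 faults.
5 frames: F F F . F . . . . . . . F . . . . . . . . . → 5 faults.
5 < 10: adding a frame reduced faults, as is typical.

10, 5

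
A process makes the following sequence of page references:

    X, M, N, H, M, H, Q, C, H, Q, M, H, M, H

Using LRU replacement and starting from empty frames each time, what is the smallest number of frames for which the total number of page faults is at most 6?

f=1: 14 faults
f=2: 11 faults
f=3: 7 faults
f=4: 6 faults
f=5: 6 faults
f=6: 6 faults
Smallest f with faults ≤ 6 is 4.

4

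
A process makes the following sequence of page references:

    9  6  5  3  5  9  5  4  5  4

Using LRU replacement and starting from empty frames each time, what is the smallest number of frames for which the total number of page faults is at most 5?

4

f=1: 10 faults
f=2: 6 faults
f=3: 6 faults
f=4: 5 faults
f=5: 5 faults
Smallest f with faults ≤ 5 is 4.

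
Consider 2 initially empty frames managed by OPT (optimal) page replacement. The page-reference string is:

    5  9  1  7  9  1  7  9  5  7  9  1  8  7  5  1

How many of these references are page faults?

5: miss, frames (5)
9: miss, frames (5 9)
1: miss, evict 5, frames (9 1)
7: miss, evict 1, frames (9 7)
9: hit
1: miss, evict 9, frames (7 1)
7: hit
9: miss, evict 1, frames (7 9)
5: miss, evict 9, frames (7 5)
7: hit
9: miss, evict 5, frames (7 9)
1: miss, evict 9, frames (7 1)
8: miss, evict 1, frames (7 8)
7: hit
5: miss, evict 8, frames (7 5)
1: miss, evict 5, frames (7 1)
Page faults: 12.

12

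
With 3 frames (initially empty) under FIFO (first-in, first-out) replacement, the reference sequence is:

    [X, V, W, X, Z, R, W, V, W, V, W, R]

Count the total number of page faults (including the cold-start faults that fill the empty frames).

7

X: fault, frames [X]
V: fault, frames [X, V]
W: fault, frames [X, V, W]
X: hit
Z: fault, evict X, frames [V, W, Z]
R: fault, evict V, frames [W, Z, R]
W: hit
V: fault, evict W, frames [Z, R, V]
W: fault, evict Z, frames [R, V, W]
V: hit
W: hit
R: hit
Page faults: 7.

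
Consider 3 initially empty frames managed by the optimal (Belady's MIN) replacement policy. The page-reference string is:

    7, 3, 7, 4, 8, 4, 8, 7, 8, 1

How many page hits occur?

5

7 -> fault, frames {7}
3 -> fault, frames {7,3}
7 -> hit
4 -> fault, frames {7,3,4}
8 -> fault, evict 3, frames {7,4,8}
4 -> hit
8 -> hit
7 -> hit
8 -> hit
1 -> fault, evict 8, frames {7,4,1}
Hits: 5.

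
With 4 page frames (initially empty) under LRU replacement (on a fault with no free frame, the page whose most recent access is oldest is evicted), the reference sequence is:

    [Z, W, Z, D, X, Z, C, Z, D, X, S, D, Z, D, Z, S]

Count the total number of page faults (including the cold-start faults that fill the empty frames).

Z → miss, frames (Z)
W → miss, frames (Z W)
Z → hit
D → miss, frames (W Z D)
X → miss, frames (W Z D X)
Z → hit
C → miss, evict W, frames (D X Z C)
Z → hit
D → hit
X → hit
S → miss, evict C, frames (Z D X S)
D → hit
Z → hit
D → hit
Z → hit
S → hit
Page faults: 6.

6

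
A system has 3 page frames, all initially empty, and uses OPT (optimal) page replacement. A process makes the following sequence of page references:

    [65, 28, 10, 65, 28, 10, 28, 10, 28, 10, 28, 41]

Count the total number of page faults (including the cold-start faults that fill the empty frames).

4

65 → fault, frames [65]
28 → fault, frames [65, 28]
10 → fault, frames [65, 28, 10]
65 → hit
28 → hit
10 → hit
28 → hit
10 → hit
28 → hit
10 → hit
28 → hit
41 → fault, evict 10, frames [65, 28, 41]
Page faults: 4.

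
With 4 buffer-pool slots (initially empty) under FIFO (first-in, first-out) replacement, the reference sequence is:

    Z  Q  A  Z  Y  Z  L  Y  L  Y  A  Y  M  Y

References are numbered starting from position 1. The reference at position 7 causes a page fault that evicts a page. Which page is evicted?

Z

pos 1: Z: miss, frames [Z]
pos 2: Q: miss, frames [Z, Q]
pos 3: A: miss, frames [Z, Q, A]
pos 4: Z: hit
pos 5: Y: miss, frames [Z, Q, A, Y]
pos 6: Z: hit
pos 7: L: miss, evict Z, frames [Q, A, Y, L]
At position 7, page Z is evicted.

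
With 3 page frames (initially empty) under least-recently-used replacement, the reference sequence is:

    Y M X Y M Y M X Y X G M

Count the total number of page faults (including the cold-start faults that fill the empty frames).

Y: fault, frames {Y}
M: fault, frames {Y,M}
X: fault, frames {Y,M,X}
Y: hit
M: hit
Y: hit
M: hit
X: hit
Y: hit
X: hit
G: fault, evict M, frames {Y,X,G}
M: fault, evict Y, frames {X,G,M}
Page faults: 5.

5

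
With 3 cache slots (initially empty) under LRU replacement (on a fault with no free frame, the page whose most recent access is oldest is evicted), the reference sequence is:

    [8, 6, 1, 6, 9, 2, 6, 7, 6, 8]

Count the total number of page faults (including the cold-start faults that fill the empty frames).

7

8 -> fault, frames [8]
6 -> fault, frames [8, 6]
1 -> fault, frames [8, 6, 1]
6 -> hit
9 -> fault, evict 8, frames [1, 6, 9]
2 -> fault, evict 1, frames [6, 9, 2]
6 -> hit
7 -> fault, evict 9, frames [2, 6, 7]
6 -> hit
8 -> fault, evict 2, frames [7, 6, 8]
Page faults: 7.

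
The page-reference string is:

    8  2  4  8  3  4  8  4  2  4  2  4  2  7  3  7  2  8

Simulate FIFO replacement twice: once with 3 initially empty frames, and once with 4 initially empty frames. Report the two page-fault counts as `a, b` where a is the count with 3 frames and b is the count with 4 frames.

3 frames: F F F . F . F . F F . . . F F . F F → 11 faults.
4 frames: F F F . F . . . . . . . . F . . . F → 6 faults.
6 < 11: adding a frame reduced faults, as is typical.

11, 6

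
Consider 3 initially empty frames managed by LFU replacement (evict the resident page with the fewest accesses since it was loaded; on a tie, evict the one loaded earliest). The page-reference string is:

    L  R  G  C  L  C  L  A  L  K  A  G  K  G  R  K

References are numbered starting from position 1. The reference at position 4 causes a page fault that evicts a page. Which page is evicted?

L

pos 1: L: fault, frames {L}
pos 2: R: fault, frames {L,R}
pos 3: G: fault, frames {L,R,G}
pos 4: C: fault, evict L, frames {R,G,C}
At position 4, page L is evicted.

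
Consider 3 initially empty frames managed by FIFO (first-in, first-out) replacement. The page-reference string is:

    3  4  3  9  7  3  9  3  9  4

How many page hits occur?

3: miss, frames {3}
4: miss, frames {3,4}
3: hit
9: miss, frames {3,4,9}
7: miss, evict 3, frames {4,9,7}
3: miss, evict 4, frames {9,7,3}
9: hit
3: hit
9: hit
4: miss, evict 9, frames {7,3,4}
Hits: 4.

4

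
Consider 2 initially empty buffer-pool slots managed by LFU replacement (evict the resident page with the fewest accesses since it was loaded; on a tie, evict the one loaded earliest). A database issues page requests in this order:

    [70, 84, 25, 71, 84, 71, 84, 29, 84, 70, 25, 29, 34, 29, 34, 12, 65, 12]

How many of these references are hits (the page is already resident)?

3

70 → miss, frames [70]
84 → miss, frames [70, 84]
25 → miss, evict 70, frames [84, 25]
71 → miss, evict 84, frames [25, 71]
84 → miss, evict 25, frames [71, 84]
71 → hit
84 → hit
29 → miss, evict 71, frames [84, 29]
84 → hit
70 → miss, evict 29, frames [84, 70]
25 → miss, evict 70, frames [84, 25]
29 → miss, evict 25, frames [84, 29]
34 → miss, evict 29, frames [84, 34]
29 → miss, evict 34, frames [84, 29]
34 → miss, evict 29, frames [84, 34]
12 → miss, evict 34, frames [84, 12]
65 → miss, evict 12, frames [84, 65]
12 → miss, evict 65, frames [84, 12]
Hits: 3.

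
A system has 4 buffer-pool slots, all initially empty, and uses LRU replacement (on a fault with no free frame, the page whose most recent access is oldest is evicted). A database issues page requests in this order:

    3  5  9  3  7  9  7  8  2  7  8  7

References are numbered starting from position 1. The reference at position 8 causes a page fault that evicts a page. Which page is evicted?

pos 1: 3 -> miss, frames {3}
pos 2: 5 -> miss, frames {3,5}
pos 3: 9 -> miss, frames {3,5,9}
pos 4: 3 -> hit
pos 5: 7 -> miss, frames {5,9,3,7}
pos 6: 9 -> hit
pos 7: 7 -> hit
pos 8: 8 -> miss, evict 5, frames {3,9,7,8}
At position 8, page 5 is evicted.

5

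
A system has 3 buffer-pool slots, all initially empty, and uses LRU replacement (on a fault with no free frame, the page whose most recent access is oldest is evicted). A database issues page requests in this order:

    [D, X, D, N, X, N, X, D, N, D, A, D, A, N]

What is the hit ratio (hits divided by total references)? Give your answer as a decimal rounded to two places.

0.71

D: fault, frames (D)
X: fault, frames (D X)
D: hit
N: fault, frames (X D N)
X: hit
N: hit
X: hit
D: hit
N: hit
D: hit
A: fault, evict X, frames (N D A)
D: hit
A: hit
N: hit
Hits: 10 of 14 references → 10/14 = 0.7143.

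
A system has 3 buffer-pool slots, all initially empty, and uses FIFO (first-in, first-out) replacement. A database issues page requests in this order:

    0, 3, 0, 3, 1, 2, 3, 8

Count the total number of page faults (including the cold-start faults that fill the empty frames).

0 → fault, frames {0}
3 → fault, frames {0,3}
0 → hit
3 → hit
1 → fault, frames {0,3,1}
2 → fault, evict 0, frames {3,1,2}
3 → hit
8 → fault, evict 3, frames {1,2,8}
Page faults: 5.

5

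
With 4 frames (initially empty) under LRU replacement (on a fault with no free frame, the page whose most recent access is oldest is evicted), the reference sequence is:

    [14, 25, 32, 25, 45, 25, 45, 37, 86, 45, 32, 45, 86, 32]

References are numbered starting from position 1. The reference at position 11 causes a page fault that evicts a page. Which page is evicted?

25

pos 1: 14 -> fault, frames {14}
pos 2: 25 -> fault, frames {14,25}
pos 3: 32 -> fault, frames {14,25,32}
pos 4: 25 -> hit
pos 5: 45 -> fault, frames {14,32,25,45}
pos 6: 25 -> hit
pos 7: 45 -> hit
pos 8: 37 -> fault, evict 14, frames {32,25,45,37}
pos 9: 86 -> fault, evict 32, frames {25,45,37,86}
pos 10: 45 -> hit
pos 11: 32 -> fault, evict 25, frames {37,86,45,32}
At position 11, page 25 is evicted.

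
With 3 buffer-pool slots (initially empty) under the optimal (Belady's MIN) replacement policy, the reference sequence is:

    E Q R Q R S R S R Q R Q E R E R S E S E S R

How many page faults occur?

E → fault, frames [E]
Q → fault, frames [E, Q]
R → fault, frames [E, Q, R]
Q → hit
R → hit
S → fault, evict E, frames [Q, R, S]
R → hit
S → hit
R → hit
Q → hit
R → hit
Q → hit
E → fault, evict Q, frames [R, S, E]
R → hit
E → hit
R → hit
S → hit
E → hit
S → hit
E → hit
S → hit
R → hit
Page faults: 5.

5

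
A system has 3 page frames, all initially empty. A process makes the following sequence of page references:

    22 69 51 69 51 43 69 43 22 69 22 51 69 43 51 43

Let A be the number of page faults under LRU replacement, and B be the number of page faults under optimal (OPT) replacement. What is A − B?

Under LRU: F F F . . F . . F . . F . F . . → 7 faults.
Under OPT: F F F . . F . . . . . F . . . . → 5 faults.
A − B = 7 − 5 = 2.

2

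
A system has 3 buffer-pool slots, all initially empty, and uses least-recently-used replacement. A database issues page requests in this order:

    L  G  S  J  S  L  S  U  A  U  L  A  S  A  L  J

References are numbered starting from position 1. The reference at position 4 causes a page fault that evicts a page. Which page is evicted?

L

pos 1: L -> fault, frames (L)
pos 2: G -> fault, frames (L G)
pos 3: S -> fault, frames (L G S)
pos 4: J -> fault, evict L, frames (G S J)
At position 4, page L is evicted.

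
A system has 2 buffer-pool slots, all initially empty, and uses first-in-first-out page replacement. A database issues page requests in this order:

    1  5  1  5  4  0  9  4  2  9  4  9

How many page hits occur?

1 -> fault, frames [1]
5 -> fault, frames [1, 5]
1 -> hit
5 -> hit
4 -> fault, evict 1, frames [5, 4]
0 -> fault, evict 5, frames [4, 0]
9 -> fault, evict 4, frames [0, 9]
4 -> fault, evict 0, frames [9, 4]
2 -> fault, evict 9, frames [4, 2]
9 -> fault, evict 4, frames [2, 9]
4 -> fault, evict 2, frames [9, 4]
9 -> hit
Hits: 3.

3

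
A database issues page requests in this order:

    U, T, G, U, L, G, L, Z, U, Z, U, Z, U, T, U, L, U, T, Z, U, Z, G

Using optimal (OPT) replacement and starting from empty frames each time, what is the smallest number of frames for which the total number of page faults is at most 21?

2

f=1: 22 faults
f=2: 11 faults
f=3: 8 faults
f=4: 6 faults
f=5: 5 faults
Smallest f with faults ≤ 21 is 2.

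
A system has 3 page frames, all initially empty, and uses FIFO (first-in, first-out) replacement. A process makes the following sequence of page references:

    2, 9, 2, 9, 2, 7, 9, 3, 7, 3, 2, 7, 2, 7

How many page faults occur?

2: fault, frames {2}
9: fault, frames {2,9}
2: hit
9: hit
2: hit
7: fault, frames {2,9,7}
9: hit
3: fault, evict 2, frames {9,7,3}
7: hit
3: hit
2: fault, evict 9, frames {7,3,2}
7: hit
2: hit
7: hit
Page faults: 5.

5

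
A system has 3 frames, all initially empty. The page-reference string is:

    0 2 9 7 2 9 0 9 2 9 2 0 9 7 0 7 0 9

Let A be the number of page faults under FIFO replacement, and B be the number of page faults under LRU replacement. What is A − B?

Under FIFO: F F F F . . F . F F . . . F F . . . → 9 faults.
Under LRU: F F F F . . F . . . . . . F . . . . → 6 faults.
A − B = 9 − 6 = 3.

3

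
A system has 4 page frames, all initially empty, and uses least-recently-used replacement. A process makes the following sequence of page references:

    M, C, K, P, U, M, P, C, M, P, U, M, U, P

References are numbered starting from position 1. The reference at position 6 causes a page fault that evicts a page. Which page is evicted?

C

pos 1: M → miss, frames (M)
pos 2: C → miss, frames (M C)
pos 3: K → miss, frames (M C K)
pos 4: P → miss, frames (M C K P)
pos 5: U → miss, evict M, frames (C K P U)
pos 6: M → miss, evict C, frames (K P U M)
At position 6, page C is evicted.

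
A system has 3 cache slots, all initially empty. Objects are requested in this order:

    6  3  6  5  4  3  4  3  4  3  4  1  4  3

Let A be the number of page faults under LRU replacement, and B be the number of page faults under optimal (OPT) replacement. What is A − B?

1

Under LRU: F F . F F F . . . . . F . . → 6 faults.
Under OPT: F F . F F . . . . . . F . . → 5 faults.
A − B = 6 − 5 = 1.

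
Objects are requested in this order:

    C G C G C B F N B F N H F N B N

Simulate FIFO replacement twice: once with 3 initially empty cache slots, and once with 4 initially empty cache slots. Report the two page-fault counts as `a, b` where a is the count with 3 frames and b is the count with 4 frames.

3 frames: F F . . . F F F . . . F . . F . → 7 faults.
4 frames: F F . . . F F F . . . F . . . . → 6 faults.
6 < 7: adding a frame reduced faults, as is typical.

7, 6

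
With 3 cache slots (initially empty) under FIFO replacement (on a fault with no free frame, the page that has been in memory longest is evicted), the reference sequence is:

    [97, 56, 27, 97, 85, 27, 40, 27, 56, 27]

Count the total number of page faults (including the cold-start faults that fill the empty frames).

97 -> fault, frames (97)
56 -> fault, frames (97 56)
27 -> fault, frames (97 56 27)
97 -> hit
85 -> fault, evict 97, frames (56 27 85)
27 -> hit
40 -> fault, evict 56, frames (27 85 40)
27 -> hit
56 -> fault, evict 27, frames (85 40 56)
27 -> fault, evict 85, frames (40 56 27)
Page faults: 7.

7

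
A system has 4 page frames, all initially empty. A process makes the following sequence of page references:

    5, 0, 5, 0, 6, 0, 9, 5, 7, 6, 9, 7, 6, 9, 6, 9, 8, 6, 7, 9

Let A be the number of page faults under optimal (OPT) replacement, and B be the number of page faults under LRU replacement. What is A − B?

Under OPT: F F . . F . F . F . . . . . . . F . . . → 6 faults.
Under LRU: F F . . F . F . F F . . . . . . F . . . → 7 faults.
A − B = 6 − 7 = -1.

-1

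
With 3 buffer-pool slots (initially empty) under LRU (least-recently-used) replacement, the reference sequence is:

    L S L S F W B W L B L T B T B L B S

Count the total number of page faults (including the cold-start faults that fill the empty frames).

8

L -> miss, frames {L}
S -> miss, frames {L,S}
L -> hit
S -> hit
F -> miss, frames {L,S,F}
W -> miss, evict L, frames {S,F,W}
B -> miss, evict S, frames {F,W,B}
W -> hit
L -> miss, evict F, frames {B,W,L}
B -> hit
L -> hit
T -> miss, evict W, frames {B,L,T}
B -> hit
T -> hit
B -> hit
L -> hit
B -> hit
S -> miss, evict T, frames {L,B,S}
Page faults: 8.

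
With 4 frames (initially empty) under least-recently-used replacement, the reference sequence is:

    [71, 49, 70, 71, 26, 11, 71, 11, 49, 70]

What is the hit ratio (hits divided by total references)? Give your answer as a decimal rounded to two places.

71: miss, frames {71}
49: miss, frames {71,49}
70: miss, frames {71,49,70}
71: hit
26: miss, frames {49,70,71,26}
11: miss, evict 49, frames {70,71,26,11}
71: hit
11: hit
49: miss, evict 70, frames {26,71,11,49}
70: miss, evict 26, frames {71,11,49,70}
Hits: 3 of 10 references → 3/10 = 0.3000.

0.30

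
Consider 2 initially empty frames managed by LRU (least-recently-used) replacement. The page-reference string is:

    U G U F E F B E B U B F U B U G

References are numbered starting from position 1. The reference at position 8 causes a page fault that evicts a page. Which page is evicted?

pos 1: U: miss, frames {U}
pos 2: G: miss, frames {U,G}
pos 3: U: hit
pos 4: F: miss, evict G, frames {U,F}
pos 5: E: miss, evict U, frames {F,E}
pos 6: F: hit
pos 7: B: miss, evict E, frames {F,B}
pos 8: E: miss, evict F, frames {B,E}
At position 8, page F is evicted.

F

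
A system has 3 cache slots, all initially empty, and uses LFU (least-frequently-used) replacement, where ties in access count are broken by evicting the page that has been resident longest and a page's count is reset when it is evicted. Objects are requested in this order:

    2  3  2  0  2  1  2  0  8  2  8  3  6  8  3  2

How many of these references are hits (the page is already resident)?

8

2: fault, frames (2)
3: fault, frames (2 3)
2: hit
0: fault, frames (2 3 0)
2: hit
1: fault, evict 3, frames (2 0 1)
2: hit
0: hit
8: fault, evict 1, frames (2 0 8)
2: hit
8: hit
3: fault, evict 0, frames (2 8 3)
6: fault, evict 3, frames (2 8 6)
8: hit
3: fault, evict 6, frames (2 8 3)
2: hit
Hits: 8.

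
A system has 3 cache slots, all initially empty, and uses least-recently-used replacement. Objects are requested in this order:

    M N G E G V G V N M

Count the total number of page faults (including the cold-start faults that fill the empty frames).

7

M -> miss, frames [M]
N -> miss, frames [M, N]
G -> miss, frames [M, N, G]
E -> miss, evict M, frames [N, G, E]
G -> hit
V -> miss, evict N, frames [E, G, V]
G -> hit
V -> hit
N -> miss, evict E, frames [G, V, N]
M -> miss, evict G, frames [V, N, M]
Page faults: 7.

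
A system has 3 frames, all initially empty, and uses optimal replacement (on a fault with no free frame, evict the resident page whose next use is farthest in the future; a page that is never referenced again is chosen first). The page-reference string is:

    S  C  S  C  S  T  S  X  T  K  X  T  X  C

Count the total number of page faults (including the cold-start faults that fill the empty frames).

S → fault, frames (S)
C → fault, frames (S C)
S → hit
C → hit
S → hit
T → fault, frames (S C T)
S → hit
X → fault, evict S, frames (C T X)
T → hit
K → fault, evict C, frames (T X K)
X → hit
T → hit
X → hit
C → fault, evict K, frames (T X C)
Page faults: 6.

6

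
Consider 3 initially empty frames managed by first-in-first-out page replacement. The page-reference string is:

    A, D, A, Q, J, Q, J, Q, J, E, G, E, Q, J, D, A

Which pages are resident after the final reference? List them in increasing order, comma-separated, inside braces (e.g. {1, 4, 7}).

A → fault, frames {A}
D → fault, frames {A,D}
A → hit
Q → fault, frames {A,D,Q}
J → fault, evict A, frames {D,Q,J}
Q → hit
J → hit
Q → hit
J → hit
E → fault, evict D, frames {Q,J,E}
G → fault, evict Q, frames {J,E,G}
E → hit
Q → fault, evict J, frames {E,G,Q}
J → fault, evict E, frames {G,Q,J}
D → fault, evict G, frames {Q,J,D}
A → fault, evict Q, frames {J,D,A}

{A, D, J}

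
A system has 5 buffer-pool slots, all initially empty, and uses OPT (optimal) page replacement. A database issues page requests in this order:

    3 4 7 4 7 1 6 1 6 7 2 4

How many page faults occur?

6

3 → fault, frames [3]
4 → fault, frames [3, 4]
7 → fault, frames [3, 4, 7]
4 → hit
7 → hit
1 → fault, frames [3, 4, 7, 1]
6 → fault, frames [3, 4, 7, 1, 6]
1 → hit
6 → hit
7 → hit
2 → fault, evict 6, frames [3, 4, 7, 1, 2]
4 → hit
Page faults: 6.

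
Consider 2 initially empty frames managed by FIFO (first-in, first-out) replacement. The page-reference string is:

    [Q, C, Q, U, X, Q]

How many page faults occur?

5

Q → miss, frames {Q}
C → miss, frames {Q,C}
Q → hit
U → miss, evict Q, frames {C,U}
X → miss, evict C, frames {U,X}
Q → miss, evict U, frames {X,Q}
Page faults: 5.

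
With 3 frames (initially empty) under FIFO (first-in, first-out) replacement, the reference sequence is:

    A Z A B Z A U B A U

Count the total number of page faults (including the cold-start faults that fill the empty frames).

5

A: fault, frames {A}
Z: fault, frames {A,Z}
A: hit
B: fault, frames {A,Z,B}
Z: hit
A: hit
U: fault, evict A, frames {Z,B,U}
B: hit
A: fault, evict Z, frames {B,U,A}
U: hit
Page faults: 5.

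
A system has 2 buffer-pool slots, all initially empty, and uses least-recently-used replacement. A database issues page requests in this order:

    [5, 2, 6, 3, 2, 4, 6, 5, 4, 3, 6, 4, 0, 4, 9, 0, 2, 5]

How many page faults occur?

17

5 → miss, frames {5}
2 → miss, frames {5,2}
6 → miss, evict 5, frames {2,6}
3 → miss, evict 2, frames {6,3}
2 → miss, evict 6, frames {3,2}
4 → miss, evict 3, frames {2,4}
6 → miss, evict 2, frames {4,6}
5 → miss, evict 4, frames {6,5}
4 → miss, evict 6, frames {5,4}
3 → miss, evict 5, frames {4,3}
6 → miss, evict 4, frames {3,6}
4 → miss, evict 3, frames {6,4}
0 → miss, evict 6, frames {4,0}
4 → hit
9 → miss, evict 0, frames {4,9}
0 → miss, evict 4, frames {9,0}
2 → miss, evict 9, frames {0,2}
5 → miss, evict 0, frames {2,5}
Page faults: 17.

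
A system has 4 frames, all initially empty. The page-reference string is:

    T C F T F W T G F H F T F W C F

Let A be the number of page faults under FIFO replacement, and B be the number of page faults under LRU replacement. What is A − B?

Under FIFO: F F F . . F . F . F . F F F F . → 10 faults.
Under LRU: F F F . . F . F . F . . . F F . → 8 faults.
A − B = 10 − 8 = 2.

2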